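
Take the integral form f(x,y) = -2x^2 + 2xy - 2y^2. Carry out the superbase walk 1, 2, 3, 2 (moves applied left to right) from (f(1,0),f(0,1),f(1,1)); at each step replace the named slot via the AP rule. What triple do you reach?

start (-2,-2,-2) = (f(1,0),f(0,1),f(1,1))
replace slot 1: 2·((-2)+(-2)) − (-2) = -6 → (-6,-2,-2)
replace slot 2: 2·((-6)+(-2)) − (-2) = -14 → (-6,-14,-2)
replace slot 3: 2·((-6)+(-14)) − (-2) = -38 → (-6,-14,-38)
replace slot 2: 2·((-6)+(-38)) − (-14) = -74 → (-6,-74,-38)

-6,-74,-38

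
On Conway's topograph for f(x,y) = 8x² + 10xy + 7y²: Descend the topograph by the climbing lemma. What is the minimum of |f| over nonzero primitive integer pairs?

translate: b→-6 (≡10 mod 16), so (8,10,7)→(8,-6,5)
flip: (8,-6,5)→(5,6,8)
translate: b→-4 (≡6 mod 10), so (5,6,8)→(5,-4,7)
reduced (well bottom): (5,-4,7) with a≤c, −a<b≤a
well minimum = a = 5

5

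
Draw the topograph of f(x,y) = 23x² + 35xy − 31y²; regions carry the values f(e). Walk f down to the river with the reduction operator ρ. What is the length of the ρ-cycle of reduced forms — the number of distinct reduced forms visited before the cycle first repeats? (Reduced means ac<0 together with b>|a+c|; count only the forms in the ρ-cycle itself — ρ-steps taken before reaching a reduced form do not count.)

D = 4077, ⌊√D⌋ = 63
river: ρ → (-31,27,27)
river: ρ → (27,27,-31)
river: ρ → (-31,35,23)
river: ρ → (23,57,-9)
river: ρ → (-9,51,41)
river: ρ → (41,31,-19)
river: ρ → (-19,45,27)
river: ρ → (27,63,-1)
river: ρ → (-1,63,27)
river: ρ → (27,45,-19)
river: ρ → (-19,31,41)
river: ρ → (41,51,-9)
river: ρ → (-9,57,23)
river: ρ → (23,35,-31)
ρ-cycle length = 14 (tail of 0 descent steps not counted)

14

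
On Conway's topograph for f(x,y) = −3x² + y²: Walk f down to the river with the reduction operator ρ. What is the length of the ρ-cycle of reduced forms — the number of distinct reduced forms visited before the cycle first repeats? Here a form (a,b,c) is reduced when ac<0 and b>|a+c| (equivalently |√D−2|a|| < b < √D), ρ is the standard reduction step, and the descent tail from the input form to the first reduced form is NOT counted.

D = 12, ⌊√D⌋ = 3
descent: ρ → (1,2,-2)  [lands on river]
river: ρ → (-2,2,1)
ρ-cycle length = 2 (tail of 1 descent step not counted)

2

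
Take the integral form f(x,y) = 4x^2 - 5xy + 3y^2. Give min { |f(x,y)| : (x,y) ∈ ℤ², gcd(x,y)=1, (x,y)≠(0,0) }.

translate: b→3 (≡-5 mod 8), so (4,-5,3)→(4,3,2)
flip: (4,3,2)→(2,-3,4)
translate: b→1 (≡-3 mod 4), so (2,-3,4)→(2,1,3)
reduced (well bottom): (2,1,3) with a≤c, −a<b≤a
well minimum = a = 2

2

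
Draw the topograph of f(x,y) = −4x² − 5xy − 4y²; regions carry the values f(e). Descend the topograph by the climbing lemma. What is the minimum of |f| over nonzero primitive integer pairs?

translate: b→-3 (≡5 mod 8), so (4,5,4)→(4,-3,3)
flip: (4,-3,3)→(3,3,4)
reduced (well bottom): (3,3,4) with a≤c, −a<b≤a
well minimum |f| = |-3| = 3 (negative-definite)

3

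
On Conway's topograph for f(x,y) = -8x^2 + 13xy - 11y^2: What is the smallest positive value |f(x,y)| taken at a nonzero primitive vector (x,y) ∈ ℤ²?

translate: b→3 (≡-13 mod 16), so (8,-13,11)→(8,3,6)
flip: (8,3,6)→(6,-3,8)
reduced (well bottom): (6,-3,8) with a≤c, −a<b≤a
well minimum |f| = |-6| = 6 (negative-definite)

6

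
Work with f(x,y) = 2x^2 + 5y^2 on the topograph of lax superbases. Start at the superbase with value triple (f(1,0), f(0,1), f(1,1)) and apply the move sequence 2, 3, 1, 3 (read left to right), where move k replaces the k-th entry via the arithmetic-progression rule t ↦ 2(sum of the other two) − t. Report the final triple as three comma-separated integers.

start (2,5,7) = (f(1,0),f(0,1),f(1,1))
replace slot 2: 2·(2+7) − 5 = 13 → (2,13,7)
replace slot 3: 2·(2+13) − 7 = 23 → (2,13,23)
replace slot 1: 2·(13+23) − 2 = 70 → (70,13,23)
replace slot 3: 2·(70+13) − 23 = 143 → (70,13,143)

70,13,143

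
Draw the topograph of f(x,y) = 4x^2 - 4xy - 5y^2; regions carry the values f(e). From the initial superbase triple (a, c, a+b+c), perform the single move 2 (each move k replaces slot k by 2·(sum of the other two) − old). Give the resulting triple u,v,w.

start (4,-5,-5) = (f(1,0),f(0,1),f(1,1))
replace slot 2: 2·(4+(-5)) − (-5) = 3 → (4,3,-5)

4,3,-5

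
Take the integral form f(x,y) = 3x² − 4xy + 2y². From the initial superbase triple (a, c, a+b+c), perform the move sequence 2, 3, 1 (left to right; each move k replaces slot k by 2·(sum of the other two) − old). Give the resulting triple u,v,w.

start (3,2,1) = (f(1,0),f(0,1),f(1,1))
replace slot 2: 2·(3+1) − 2 = 6 → (3,6,1)
replace slot 3: 2·(3+6) − 1 = 17 → (3,6,17)
replace slot 1: 2·(6+17) − 3 = 43 → (43,6,17)

43,6,17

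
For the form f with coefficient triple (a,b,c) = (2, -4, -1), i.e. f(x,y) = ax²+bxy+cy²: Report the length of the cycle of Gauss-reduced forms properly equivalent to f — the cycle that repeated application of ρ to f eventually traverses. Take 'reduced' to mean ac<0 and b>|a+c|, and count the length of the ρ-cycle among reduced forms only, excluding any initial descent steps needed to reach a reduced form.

D = 24, ⌊√D⌋ = 4
descent: ρ → (-1,4,2)  [lands on river]
river: ρ → (2,4,-1)
ρ-cycle length = 2 (tail of 1 descent step not counted)

2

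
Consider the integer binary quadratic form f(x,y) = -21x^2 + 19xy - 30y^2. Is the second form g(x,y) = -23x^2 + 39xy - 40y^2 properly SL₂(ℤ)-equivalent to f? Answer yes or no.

D₁ = -2159, D₂ = -2159
f is negative-definite; reduce −f:
−f: reduced (well bottom): (21,-19,30) with a≤c, −a<b≤a
flip sign back: reduced form of f is (-21,19,-30)
g is negative-definite; reduce −g:
−g: translate: b→7 (≡-39 mod 46), so (23,-39,40)→(23,7,24)
−g: reduced (well bottom): (23,7,24) with a≤c, −a<b≤a
flip sign back: reduced form of g is (-23,-7,-24)
reduced forms (-21, 19, -30) vs (-23, -7, -24) ⇒ inequivalent

no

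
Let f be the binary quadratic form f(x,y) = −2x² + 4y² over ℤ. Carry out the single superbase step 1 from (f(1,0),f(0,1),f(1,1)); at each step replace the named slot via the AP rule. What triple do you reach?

start (-2,4,2) = (f(1,0),f(0,1),f(1,1))
replace slot 1: 2·(4+2) − (-2) = 14 → (14,4,2)

14,4,2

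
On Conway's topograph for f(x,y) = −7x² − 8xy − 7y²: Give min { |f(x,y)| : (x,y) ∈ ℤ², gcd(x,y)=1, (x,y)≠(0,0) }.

translate: b→-6 (≡8 mod 14), so (7,8,7)→(7,-6,6)
flip: (7,-6,6)→(6,6,7)
reduced (well bottom): (6,6,7) with a≤c, −a<b≤a
well minimum |f| = |-6| = 6 (negative-definite)

6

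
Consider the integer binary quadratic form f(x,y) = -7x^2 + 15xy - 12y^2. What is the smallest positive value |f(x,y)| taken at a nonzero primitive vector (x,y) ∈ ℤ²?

translate: b→-1 (≡-15 mod 14), so (7,-15,12)→(7,-1,4)
flip: (7,-1,4)→(4,1,7)
reduced (well bottom): (4,1,7) with a≤c, −a<b≤a
well minimum |f| = |-4| = 4 (negative-definite)

4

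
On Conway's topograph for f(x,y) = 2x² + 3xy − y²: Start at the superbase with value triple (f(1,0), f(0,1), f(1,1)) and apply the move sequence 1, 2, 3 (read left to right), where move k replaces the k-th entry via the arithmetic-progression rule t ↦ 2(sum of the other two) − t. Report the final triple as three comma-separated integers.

start (2,-1,4) = (f(1,0),f(0,1),f(1,1))
replace slot 1: 2·((-1)+4) − 2 = 4 → (4,-1,4)
replace slot 2: 2·(4+4) − (-1) = 17 → (4,17,4)
replace slot 3: 2·(4+17) − 4 = 38 → (4,17,38)

4,17,38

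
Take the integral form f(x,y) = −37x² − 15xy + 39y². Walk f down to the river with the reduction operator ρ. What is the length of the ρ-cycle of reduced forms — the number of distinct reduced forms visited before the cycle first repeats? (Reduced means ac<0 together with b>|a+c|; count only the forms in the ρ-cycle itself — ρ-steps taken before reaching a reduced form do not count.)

D = 5997, ⌊√D⌋ = 77
descent: ρ → (39,15,-37)  [lands on river]
river: ρ → (-37,59,17)
river: ρ → (17,77,-1)
river: ρ → (-1,77,17)
river: ρ → (17,59,-37)
river: ρ → (-37,15,39)
river: ρ → (39,63,-13)
river: ρ → (-13,67,29)
river: ρ → (29,49,-31)
river: ρ → (-31,75,3)
river: ρ → (3,75,-31)
river: ρ → (-31,49,29)
river: ρ → (29,67,-13)
river: ρ → (-13,63,39)
ρ-cycle length = 14 (tail of 1 descent step not counted)

14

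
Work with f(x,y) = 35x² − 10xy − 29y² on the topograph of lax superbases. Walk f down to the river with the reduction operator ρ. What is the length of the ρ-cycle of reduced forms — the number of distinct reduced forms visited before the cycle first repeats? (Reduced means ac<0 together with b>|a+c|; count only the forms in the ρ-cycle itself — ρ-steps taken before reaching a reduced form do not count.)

D = 4160, ⌊√D⌋ = 64
descent: ρ → (-29,10,35)  [lands on river]
river: ρ → (35,60,-4)
river: ρ → (-4,60,35)
river: ρ → (35,10,-29)
river: ρ → (-29,48,16)
river: ρ → (16,48,-29)
ρ-cycle length = 6 (tail of 1 descent step not counted)

6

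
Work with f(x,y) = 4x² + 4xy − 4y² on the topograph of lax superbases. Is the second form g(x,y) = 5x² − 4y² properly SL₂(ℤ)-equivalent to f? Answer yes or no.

D₁ = 80, D₂ = 80
river cycle of f (length 2): (-4, 4, 4), (4, 4, -4)
river cycle of g (length 2): (-4, 8, 1), (1, 8, -4)
cycles differ ⇒ inequivalent

no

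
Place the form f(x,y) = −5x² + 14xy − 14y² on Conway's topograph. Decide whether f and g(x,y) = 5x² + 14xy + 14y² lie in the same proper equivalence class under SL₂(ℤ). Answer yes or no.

D₁ = -84, D₂ = -84
f is negative-definite; reduce −f:
−f: translate: b→-4 (≡-14 mod 10), so (5,-14,14)→(5,-4,5)
−f: flip: (5,-4,5)→(5,4,5)
−f: reduced (well bottom): (5,4,5) with a≤c, −a<b≤a
flip sign back: reduced form of f is (-5,-4,-5)
g: translate: b→4 (≡14 mod 10), so (5,14,14)→(5,4,5)
g: reduced (well bottom): (5,4,5) with a≤c, −a<b≤a
reduced forms (-5, -4, -5) vs (5, 4, 5) ⇒ inequivalent

no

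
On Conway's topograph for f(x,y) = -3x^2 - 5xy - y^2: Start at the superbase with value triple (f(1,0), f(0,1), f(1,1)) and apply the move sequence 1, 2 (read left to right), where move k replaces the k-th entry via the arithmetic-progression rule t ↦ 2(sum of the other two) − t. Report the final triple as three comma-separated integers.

start (-3,-1,-9) = (f(1,0),f(0,1),f(1,1))
replace slot 1: 2·((-1)+(-9)) − (-3) = -17 → (-17,-1,-9)
replace slot 2: 2·((-17)+(-9)) − (-1) = -51 → (-17,-51,-9)

-17,-51,-9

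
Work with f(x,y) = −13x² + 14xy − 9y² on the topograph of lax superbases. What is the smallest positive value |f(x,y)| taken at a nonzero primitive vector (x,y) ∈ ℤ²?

translate: b→12 (≡-14 mod 26), so (13,-14,9)→(13,12,8)
flip: (13,12,8)→(8,-12,13)
translate: b→4 (≡-12 mod 16), so (8,-12,13)→(8,4,9)
reduced (well bottom): (8,4,9) with a≤c, −a<b≤a
well minimum |f| = |-8| = 8 (negative-definite)

8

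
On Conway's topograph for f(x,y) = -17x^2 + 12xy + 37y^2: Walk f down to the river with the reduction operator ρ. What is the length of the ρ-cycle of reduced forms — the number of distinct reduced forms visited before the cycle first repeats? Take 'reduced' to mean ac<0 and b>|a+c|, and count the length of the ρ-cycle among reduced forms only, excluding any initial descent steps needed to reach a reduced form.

D = 2660, ⌊√D⌋ = 51
descent: ρ → (37,-12,-17)
descent: ρ → (-17,46,8)  [lands on river]
river: ρ → (8,50,-5)
river: ρ → (-5,50,8)
river: ρ → (8,46,-17)
river: ρ → (-17,22,32)
river: ρ → (32,42,-7)
river: ρ → (-7,42,32)
river: ρ → (32,22,-17)
ρ-cycle length = 8 (tail of 2 descent steps not counted)

8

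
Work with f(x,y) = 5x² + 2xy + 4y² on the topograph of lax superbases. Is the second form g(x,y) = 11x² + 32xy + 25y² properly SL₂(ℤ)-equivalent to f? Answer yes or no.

D₁ = -76, D₂ = -76
f: flip: (5,2,4)→(4,-2,5)
f: reduced (well bottom): (4,-2,5) with a≤c, −a<b≤a
g: translate: b→10 (≡32 mod 22), so (11,32,25)→(11,10,4)
g: flip: (11,10,4)→(4,-10,11)
g: translate: b→-2 (≡-10 mod 8), so (4,-10,11)→(4,-2,5)
g: reduced (well bottom): (4,-2,5) with a≤c, −a<b≤a
reduced forms (4, -2, 5) vs (4, -2, 5) ⇒ equivalent

yes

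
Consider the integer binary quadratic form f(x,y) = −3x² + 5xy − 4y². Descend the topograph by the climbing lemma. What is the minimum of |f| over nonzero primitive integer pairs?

translate: b→1 (≡-5 mod 6), so (3,-5,4)→(3,1,2)
flip: (3,1,2)→(2,-1,3)
reduced (well bottom): (2,-1,3) with a≤c, −a<b≤a
well minimum |f| = |-2| = 2 (negative-definite)

2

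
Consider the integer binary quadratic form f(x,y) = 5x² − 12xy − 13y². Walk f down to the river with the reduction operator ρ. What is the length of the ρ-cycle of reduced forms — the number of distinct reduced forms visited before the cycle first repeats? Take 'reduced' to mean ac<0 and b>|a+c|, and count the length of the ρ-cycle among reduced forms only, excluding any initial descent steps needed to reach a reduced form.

D = 404, ⌊√D⌋ = 20
descent: ρ → (-13,12,5)  [lands on river]
river: ρ → (5,18,-4)
river: ρ → (-4,14,13)
river: ρ → (13,12,-5)
river: ρ → (-5,18,4)
river: ρ → (4,14,-13)
ρ-cycle length = 6 (tail of 1 descent step not counted)

6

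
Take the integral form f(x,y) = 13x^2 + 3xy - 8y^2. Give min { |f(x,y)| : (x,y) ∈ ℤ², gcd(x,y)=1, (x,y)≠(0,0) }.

descent: ρ → (-8,13,8)  [lands on river]
river: ρ → (8,19,-2)
river: ρ → (-2,17,17)
river: ρ → (17,17,-2)
river: ρ → (-2,19,8)
river: ρ → (8,13,-8)
river: ρ → (-8,19,2)
river: ρ → (2,17,-17)
river: ρ → (-17,17,2)
river: ρ → (2,19,-8)
closes: descent 1, river 10
min |a| on river = 2

2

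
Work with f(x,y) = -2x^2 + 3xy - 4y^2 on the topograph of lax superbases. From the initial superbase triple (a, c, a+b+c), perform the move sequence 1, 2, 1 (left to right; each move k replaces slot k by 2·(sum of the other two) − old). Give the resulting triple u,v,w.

start (-2,-4,-3) = (f(1,0),f(0,1),f(1,1))
replace slot 1: 2·((-4)+(-3)) − (-2) = -12 → (-12,-4,-3)
replace slot 2: 2·((-12)+(-3)) − (-4) = -26 → (-12,-26,-3)
replace slot 1: 2·((-26)+(-3)) − (-12) = -46 → (-46,-26,-3)

-46,-26,-3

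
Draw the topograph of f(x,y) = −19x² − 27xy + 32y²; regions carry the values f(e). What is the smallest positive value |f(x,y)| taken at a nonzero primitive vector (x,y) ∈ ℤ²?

descent: ρ → (32,27,-19)  [lands on river]
river: ρ → (-19,49,10)
river: ρ → (10,51,-14)
river: ρ → (-14,33,37)
river: ρ → (37,41,-10)
river: ρ → (-10,39,41)
river: ρ → (41,43,-8)
river: ρ → (-8,53,11)
river: ρ → (11,35,-44)
river: ρ → (-44,53,2)
river: ρ → (2,55,-17)
river: ρ → (-17,47,14)
river: ρ → (14,37,-32)
river: ρ → (-32,27,19)
river: ρ → (19,49,-10)
river: ρ → (-10,51,14)
river: ρ → (14,33,-37)
river: ρ → (-37,41,10)
river: ρ → (10,39,-41)
river: ρ → (-41,43,8)
river: ρ → (8,53,-11)
river: ρ → (-11,35,44)
river: ρ → (44,53,-2)
river: ρ → (-2,55,17)
river: ρ → (17,47,-14)
river: ρ → (-14,37,32)
closes: descent 1, river 26
min |a| on river = 2

2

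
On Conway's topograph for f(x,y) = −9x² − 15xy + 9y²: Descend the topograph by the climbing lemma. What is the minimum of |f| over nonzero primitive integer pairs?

descent: ρ → (9,15,-9)  [lands on river]
river: ρ → (-9,21,3)
river: ρ → (3,21,-9)
river: ρ → (-9,15,9)
river: ρ → (9,21,-3)
river: ρ → (-3,21,9)
closes: descent 1, river 6
min |a| on river = 3

3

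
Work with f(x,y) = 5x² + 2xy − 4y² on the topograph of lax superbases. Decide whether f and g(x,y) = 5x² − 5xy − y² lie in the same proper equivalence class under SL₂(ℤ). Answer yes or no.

D₁ = 84, D₂ = 45
discriminants differ ⇒ not SL₂(ℤ)-equivalent

no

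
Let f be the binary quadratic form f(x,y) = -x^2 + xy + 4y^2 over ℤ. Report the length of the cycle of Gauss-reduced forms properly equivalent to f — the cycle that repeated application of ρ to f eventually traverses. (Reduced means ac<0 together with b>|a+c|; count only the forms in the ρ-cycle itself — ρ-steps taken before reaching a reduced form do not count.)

D = 17, ⌊√D⌋ = 4
descent: ρ → (4,-1,-1)
descent: ρ → (-1,3,2)  [lands on river]
river: ρ → (2,1,-2)
river: ρ → (-2,3,1)
river: ρ → (1,3,-2)
river: ρ → (-2,1,2)
river: ρ → (2,3,-1)
ρ-cycle length = 6 (tail of 2 descent steps not counted)

6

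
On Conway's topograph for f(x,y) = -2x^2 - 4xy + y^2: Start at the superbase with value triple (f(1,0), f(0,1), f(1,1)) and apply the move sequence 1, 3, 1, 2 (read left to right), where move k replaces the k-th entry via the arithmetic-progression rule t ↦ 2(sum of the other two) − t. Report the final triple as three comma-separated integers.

start (-2,1,-5) = (f(1,0),f(0,1),f(1,1))
replace slot 1: 2·(1+(-5)) − (-2) = -6 → (-6,1,-5)
replace slot 3: 2·((-6)+1) − (-5) = -5 → (-6,1,-5)
replace slot 1: 2·(1+(-5)) − (-6) = -2 → (-2,1,-5)
replace slot 2: 2·((-2)+(-5)) − 1 = -15 → (-2,-15,-5)

-2,-15,-5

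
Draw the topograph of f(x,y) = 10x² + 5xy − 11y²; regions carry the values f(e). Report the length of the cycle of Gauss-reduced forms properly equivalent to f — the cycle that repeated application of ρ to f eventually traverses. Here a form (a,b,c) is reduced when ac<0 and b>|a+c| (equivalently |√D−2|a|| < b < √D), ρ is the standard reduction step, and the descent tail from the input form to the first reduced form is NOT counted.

D = 465, ⌊√D⌋ = 21
river: ρ → (-11,17,4)
river: ρ → (4,15,-15)
river: ρ → (-15,15,4)
river: ρ → (4,17,-11)
river: ρ → (-11,5,10)
river: ρ → (10,15,-6)
river: ρ → (-6,21,1)
river: ρ → (1,21,-6)
river: ρ → (-6,15,10)
river: ρ → (10,5,-11)
ρ-cycle length = 10 (tail of 0 descent steps not counted)

10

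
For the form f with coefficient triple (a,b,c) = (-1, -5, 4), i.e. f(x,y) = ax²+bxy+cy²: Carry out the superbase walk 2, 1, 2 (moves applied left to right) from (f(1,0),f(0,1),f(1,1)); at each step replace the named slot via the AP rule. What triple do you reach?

start (-1,4,-2) = (f(1,0),f(0,1),f(1,1))
replace slot 2: 2·((-1)+(-2)) − 4 = -10 → (-1,-10,-2)
replace slot 1: 2·((-10)+(-2)) − (-1) = -23 → (-23,-10,-2)
replace slot 2: 2·((-23)+(-2)) − (-10) = -40 → (-23,-40,-2)

-23,-40,-2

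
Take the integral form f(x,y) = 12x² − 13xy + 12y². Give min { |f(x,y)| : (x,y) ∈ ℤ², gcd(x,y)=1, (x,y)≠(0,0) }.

translate: b→11 (≡-13 mod 24), so (12,-13,12)→(12,11,11)
flip: (12,11,11)→(11,-11,12)
translate: b→11 (≡-11 mod 22), so (11,-11,12)→(11,11,12)
reduced (well bottom): (11,11,12) with a≤c, −a<b≤a
well minimum = a = 11

11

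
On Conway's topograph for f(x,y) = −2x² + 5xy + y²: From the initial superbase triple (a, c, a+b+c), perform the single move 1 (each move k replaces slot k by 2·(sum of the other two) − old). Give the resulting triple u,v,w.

start (-2,1,4) = (f(1,0),f(0,1),f(1,1))
replace slot 1: 2·(1+4) − (-2) = 12 → (12,1,4)

12,1,4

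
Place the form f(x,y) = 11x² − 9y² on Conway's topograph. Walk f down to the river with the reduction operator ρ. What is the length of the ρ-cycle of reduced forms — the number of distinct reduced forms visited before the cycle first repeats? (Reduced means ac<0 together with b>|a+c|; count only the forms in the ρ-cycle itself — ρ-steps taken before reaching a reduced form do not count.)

D = 396, ⌊√D⌋ = 19
descent: ρ → (-9,18,2)  [lands on river]
river: ρ → (2,18,-9)
ρ-cycle length = 2 (tail of 1 descent step not counted)

2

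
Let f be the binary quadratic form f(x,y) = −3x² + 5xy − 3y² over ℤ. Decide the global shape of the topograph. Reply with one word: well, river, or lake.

D = b²−4ac = 5² − 4·(-3)·(-3) = -11
D < 0 ⇒ definite ⇒ every region one sign ⇒ single well

well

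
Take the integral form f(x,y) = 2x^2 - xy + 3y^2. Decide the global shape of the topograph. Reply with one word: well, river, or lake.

D = b²−4ac = (-1)² − 4·2·3 = -23
D < 0 ⇒ definite ⇒ every region one sign ⇒ single well

well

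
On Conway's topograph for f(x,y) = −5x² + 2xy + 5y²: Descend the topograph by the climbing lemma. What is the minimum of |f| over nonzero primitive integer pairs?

river: ρ → (5,8,-2)
river: ρ → (-2,8,5)
river: ρ → (5,2,-5)
river: ρ → (-5,8,2)
river: ρ → (2,8,-5)
river: ρ → (-5,2,5)
closes: descent 0, river 6
min |a| on river = 2

2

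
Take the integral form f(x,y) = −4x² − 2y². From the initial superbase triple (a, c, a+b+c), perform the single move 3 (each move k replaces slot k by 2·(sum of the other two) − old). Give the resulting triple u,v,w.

start (-4,-2,-6) = (f(1,0),f(0,1),f(1,1))
replace slot 3: 2·((-4)+(-2)) − (-6) = -6 → (-4,-2,-6)

-4,-2,-6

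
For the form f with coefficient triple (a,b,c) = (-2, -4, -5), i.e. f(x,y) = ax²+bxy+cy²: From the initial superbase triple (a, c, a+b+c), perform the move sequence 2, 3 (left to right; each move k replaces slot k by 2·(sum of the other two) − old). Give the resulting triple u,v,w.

start (-2,-5,-11) = (f(1,0),f(0,1),f(1,1))
replace slot 2: 2·((-2)+(-11)) − (-5) = -21 → (-2,-21,-11)
replace slot 3: 2·((-2)+(-21)) − (-11) = -35 → (-2,-21,-35)

-2,-21,-35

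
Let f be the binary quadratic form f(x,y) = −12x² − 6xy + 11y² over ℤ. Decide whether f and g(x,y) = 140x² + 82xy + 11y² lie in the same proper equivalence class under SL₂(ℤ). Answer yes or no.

D₁ = 564, D₂ = 564
river cycle of f (length 6): (11, 6, -12), (-12, 18, 5), (5, 22, -4), (-4, 18, 15), (15, 12, -7), (-7, 16, 11)
river cycle of g (length 6): (11, 6, -12), (-12, 18, 5), (5, 22, -4), (-4, 18, 15), (15, 12, -7), (-7, 16, 11)
cycles coincide ⇒ equivalent

yes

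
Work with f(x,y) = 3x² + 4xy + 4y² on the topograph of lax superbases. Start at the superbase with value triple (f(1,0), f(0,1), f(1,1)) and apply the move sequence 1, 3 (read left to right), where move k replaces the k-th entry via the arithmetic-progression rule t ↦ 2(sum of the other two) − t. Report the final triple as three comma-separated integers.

start (3,4,11) = (f(1,0),f(0,1),f(1,1))
replace slot 1: 2·(4+11) − 3 = 27 → (27,4,11)
replace slot 3: 2·(27+4) − 11 = 51 → (27,4,51)

27,4,51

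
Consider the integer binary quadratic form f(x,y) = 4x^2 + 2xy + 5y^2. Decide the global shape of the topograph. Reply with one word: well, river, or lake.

D = b²−4ac = 2² − 4·4·5 = -76
D < 0 ⇒ definite ⇒ every region one sign ⇒ single well

well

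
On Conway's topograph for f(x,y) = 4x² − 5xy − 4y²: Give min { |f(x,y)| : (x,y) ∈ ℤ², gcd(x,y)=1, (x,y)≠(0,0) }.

descent: ρ → (-4,5,4)  [lands on river]
river: ρ → (4,3,-5)
river: ρ → (-5,7,2)
river: ρ → (2,9,-1)
river: ρ → (-1,9,2)
river: ρ → (2,7,-5)
river: ρ → (-5,3,4)
river: ρ → (4,5,-4)
river: ρ → (-4,3,5)
river: ρ → (5,7,-2)
river: ρ → (-2,9,1)
river: ρ → (1,9,-2)
river: ρ → (-2,7,5)
river: ρ → (5,3,-4)
closes: descent 1, river 14
min |a| on river = 1

1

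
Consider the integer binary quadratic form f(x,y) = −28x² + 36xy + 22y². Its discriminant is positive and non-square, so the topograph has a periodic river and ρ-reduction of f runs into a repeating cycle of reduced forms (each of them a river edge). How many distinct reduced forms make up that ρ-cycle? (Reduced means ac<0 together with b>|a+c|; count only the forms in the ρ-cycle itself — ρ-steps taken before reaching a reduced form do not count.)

D = 3760, ⌊√D⌋ = 61
river: ρ → (22,52,-12)
river: ρ → (-12,44,38)
river: ρ → (38,32,-18)
river: ρ → (-18,40,30)
river: ρ → (30,20,-28)
river: ρ → (-28,36,22)
ρ-cycle length = 6 (tail of 0 descent steps not counted)

6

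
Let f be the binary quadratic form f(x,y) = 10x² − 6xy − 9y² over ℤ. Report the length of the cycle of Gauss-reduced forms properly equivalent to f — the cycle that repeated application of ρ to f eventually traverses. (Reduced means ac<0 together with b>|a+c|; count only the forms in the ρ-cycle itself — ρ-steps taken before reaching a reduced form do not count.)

D = 396, ⌊√D⌋ = 19
descent: ρ → (-9,6,10)  [lands on river]
river: ρ → (10,14,-5)
river: ρ → (-5,16,7)
river: ρ → (7,12,-9)
ρ-cycle length = 4 (tail of 1 descent step not counted)

4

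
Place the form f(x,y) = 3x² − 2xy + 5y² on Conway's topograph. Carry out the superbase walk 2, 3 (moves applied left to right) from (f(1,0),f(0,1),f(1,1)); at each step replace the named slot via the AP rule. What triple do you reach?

start (3,5,6) = (f(1,0),f(0,1),f(1,1))
replace slot 2: 2·(3+6) − 5 = 13 → (3,13,6)
replace slot 3: 2·(3+13) − 6 = 26 → (3,13,26)

3,13,26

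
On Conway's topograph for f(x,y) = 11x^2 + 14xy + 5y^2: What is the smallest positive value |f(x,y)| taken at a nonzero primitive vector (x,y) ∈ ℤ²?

translate: b→-8 (≡14 mod 22), so (11,14,5)→(11,-8,2)
flip: (11,-8,2)→(2,8,11)
translate: b→0 (≡8 mod 4), so (2,8,11)→(2,0,3)
reduced (well bottom): (2,0,3) with a≤c, −a<b≤a
well minimum = a = 2

2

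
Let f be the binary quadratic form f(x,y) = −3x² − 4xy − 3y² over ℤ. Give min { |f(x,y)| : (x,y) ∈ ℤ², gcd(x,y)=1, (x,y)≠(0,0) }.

translate: b→-2 (≡4 mod 6), so (3,4,3)→(3,-2,2)
flip: (3,-2,2)→(2,2,3)
reduced (well bottom): (2,2,3) with a≤c, −a<b≤a
well minimum |f| = |-2| = 2 (negative-definite)

2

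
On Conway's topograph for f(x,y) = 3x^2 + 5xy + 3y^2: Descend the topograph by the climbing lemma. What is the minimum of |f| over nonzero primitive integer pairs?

translate: b→-1 (≡5 mod 6), so (3,5,3)→(3,-1,1)
flip: (3,-1,1)→(1,1,3)
reduced (well bottom): (1,1,3) with a≤c, −a<b≤a
well minimum = a = 1

1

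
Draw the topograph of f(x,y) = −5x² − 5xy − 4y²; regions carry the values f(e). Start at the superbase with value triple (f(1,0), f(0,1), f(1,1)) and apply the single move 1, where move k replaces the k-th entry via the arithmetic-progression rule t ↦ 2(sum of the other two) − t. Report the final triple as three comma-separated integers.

start (-5,-4,-14) = (f(1,0),f(0,1),f(1,1))
replace slot 1: 2·((-4)+(-14)) − (-5) = -31 → (-31,-4,-14)

-31,-4,-14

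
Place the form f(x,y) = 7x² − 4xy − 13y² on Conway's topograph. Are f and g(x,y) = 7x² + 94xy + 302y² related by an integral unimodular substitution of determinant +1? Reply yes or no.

D₁ = 380, D₂ = 380
river cycle of f (length 4): (7, 10, -10), (-10, 10, 7), (7, 18, -2), (-2, 18, 7)
river cycle of g (length 4): (7, 10, -10), (-10, 10, 7), (7, 18, -2), (-2, 18, 7)
cycles coincide ⇒ equivalent

yes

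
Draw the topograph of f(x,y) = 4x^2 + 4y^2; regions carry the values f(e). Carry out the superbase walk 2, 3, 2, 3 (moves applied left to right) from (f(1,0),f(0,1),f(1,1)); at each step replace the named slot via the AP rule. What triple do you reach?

start (4,4,8) = (f(1,0),f(0,1),f(1,1))
replace slot 2: 2·(4+8) − 4 = 20 → (4,20,8)
replace slot 3: 2·(4+20) − 8 = 40 → (4,20,40)
replace slot 2: 2·(4+40) − 20 = 68 → (4,68,40)
replace slot 3: 2·(4+68) − 40 = 104 → (4,68,104)

4,68,104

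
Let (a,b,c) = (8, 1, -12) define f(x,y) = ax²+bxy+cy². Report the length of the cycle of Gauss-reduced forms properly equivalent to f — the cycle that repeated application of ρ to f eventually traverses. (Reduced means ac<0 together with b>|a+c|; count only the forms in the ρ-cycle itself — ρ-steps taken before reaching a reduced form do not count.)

D = 385, ⌊√D⌋ = 19
descent: ρ → (-12,-1,8)
descent: ρ → (8,17,-3)  [lands on river]
river: ρ → (-3,19,2)
river: ρ → (2,17,-12)
river: ρ → (-12,7,7)
river: ρ → (7,7,-12)
river: ρ → (-12,17,2)
river: ρ → (2,19,-3)
river: ρ → (-3,17,8)
river: ρ → (8,15,-5)
river: ρ → (-5,15,8)
ρ-cycle length = 10 (tail of 2 descent steps not counted)

10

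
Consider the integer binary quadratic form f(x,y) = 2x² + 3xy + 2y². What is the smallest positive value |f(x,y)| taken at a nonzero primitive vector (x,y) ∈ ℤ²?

translate: b→-1 (≡3 mod 4), so (2,3,2)→(2,-1,1)
flip: (2,-1,1)→(1,1,2)
reduced (well bottom): (1,1,2) with a≤c, −a<b≤a
well minimum = a = 1

1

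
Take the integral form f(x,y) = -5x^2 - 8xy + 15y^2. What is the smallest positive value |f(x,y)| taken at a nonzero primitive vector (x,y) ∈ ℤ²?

descent: ρ → (15,8,-5)
descent: ρ → (-5,12,11)  [lands on river]
river: ρ → (11,10,-6)
river: ρ → (-6,14,7)
river: ρ → (7,14,-6)
river: ρ → (-6,10,11)
river: ρ → (11,12,-5)
river: ρ → (-5,18,2)
river: ρ → (2,18,-5)
closes: descent 2, river 8
min |a| on river = 2

2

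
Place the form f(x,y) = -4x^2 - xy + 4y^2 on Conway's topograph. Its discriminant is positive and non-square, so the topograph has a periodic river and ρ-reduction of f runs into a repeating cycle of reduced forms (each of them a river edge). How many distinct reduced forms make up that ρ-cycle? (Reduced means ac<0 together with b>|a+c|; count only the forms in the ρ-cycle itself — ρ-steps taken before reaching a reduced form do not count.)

D = 65, ⌊√D⌋ = 8
descent: ρ → (4,1,-4)  [lands on river]
river: ρ → (-4,7,1)
river: ρ → (1,7,-4)
river: ρ → (-4,1,4)
river: ρ → (4,7,-1)
river: ρ → (-1,7,4)
ρ-cycle length = 6 (tail of 1 descent step not counted)

6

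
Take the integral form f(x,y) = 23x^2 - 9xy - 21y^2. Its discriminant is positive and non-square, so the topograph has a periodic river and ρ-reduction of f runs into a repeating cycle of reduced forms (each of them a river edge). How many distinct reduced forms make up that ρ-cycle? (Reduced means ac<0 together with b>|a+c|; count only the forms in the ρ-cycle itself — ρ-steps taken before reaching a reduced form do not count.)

D = 2013, ⌊√D⌋ = 44
descent: ρ → (-21,9,23)  [lands on river]
river: ρ → (23,37,-7)
river: ρ → (-7,33,33)
river: ρ → (33,33,-7)
river: ρ → (-7,37,23)
river: ρ → (23,9,-21)
river: ρ → (-21,33,11)
river: ρ → (11,33,-21)
ρ-cycle length = 8 (tail of 1 descent step not counted)

8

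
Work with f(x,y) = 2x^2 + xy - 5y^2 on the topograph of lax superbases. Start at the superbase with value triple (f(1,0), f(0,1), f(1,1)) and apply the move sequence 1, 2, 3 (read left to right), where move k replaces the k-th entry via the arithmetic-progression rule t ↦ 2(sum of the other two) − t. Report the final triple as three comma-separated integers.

start (2,-5,-2) = (f(1,0),f(0,1),f(1,1))
replace slot 1: 2·((-5)+(-2)) − 2 = -16 → (-16,-5,-2)
replace slot 2: 2·((-16)+(-2)) − (-5) = -31 → (-16,-31,-2)
replace slot 3: 2·((-16)+(-31)) − (-2) = -92 → (-16,-31,-92)

-16,-31,-92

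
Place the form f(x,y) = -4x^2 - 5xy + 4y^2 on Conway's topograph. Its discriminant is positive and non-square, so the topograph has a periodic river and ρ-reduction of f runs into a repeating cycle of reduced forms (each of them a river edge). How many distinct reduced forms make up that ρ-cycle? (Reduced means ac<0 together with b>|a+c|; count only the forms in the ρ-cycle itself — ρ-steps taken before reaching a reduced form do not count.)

D = 89, ⌊√D⌋ = 9
descent: ρ → (4,5,-4)  [lands on river]
river: ρ → (-4,3,5)
river: ρ → (5,7,-2)
river: ρ → (-2,9,1)
river: ρ → (1,9,-2)
river: ρ → (-2,7,5)
river: ρ → (5,3,-4)
river: ρ → (-4,5,4)
river: ρ → (4,3,-5)
river: ρ → (-5,7,2)
river: ρ → (2,9,-1)
river: ρ → (-1,9,2)
river: ρ → (2,7,-5)
river: ρ → (-5,3,4)
ρ-cycle length = 14 (tail of 1 descent step not counted)

14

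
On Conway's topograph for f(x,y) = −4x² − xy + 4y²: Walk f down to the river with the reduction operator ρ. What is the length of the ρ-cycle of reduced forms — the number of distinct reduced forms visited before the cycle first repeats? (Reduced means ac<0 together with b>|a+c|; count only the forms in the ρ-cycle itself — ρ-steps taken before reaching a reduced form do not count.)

D = 65, ⌊√D⌋ = 8
descent: ρ → (4,1,-4)  [lands on river]
river: ρ → (-4,7,1)
river: ρ → (1,7,-4)
river: ρ → (-4,1,4)
river: ρ → (4,7,-1)
river: ρ → (-1,7,4)
ρ-cycle length = 6 (tail of 1 descent step not counted)

6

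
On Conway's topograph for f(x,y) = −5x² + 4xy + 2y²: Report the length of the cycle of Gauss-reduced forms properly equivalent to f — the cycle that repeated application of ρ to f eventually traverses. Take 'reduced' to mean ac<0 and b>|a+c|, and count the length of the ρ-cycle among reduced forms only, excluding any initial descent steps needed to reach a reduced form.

D = 56, ⌊√D⌋ = 7
river: ρ → (2,4,-5)
river: ρ → (-5,6,1)
river: ρ → (1,6,-5)
river: ρ → (-5,4,2)
ρ-cycle length = 4 (tail of 0 descent steps not counted)

4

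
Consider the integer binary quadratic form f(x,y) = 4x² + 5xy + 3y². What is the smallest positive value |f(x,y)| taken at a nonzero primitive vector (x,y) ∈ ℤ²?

translate: b→-3 (≡5 mod 8), so (4,5,3)→(4,-3,2)
flip: (4,-3,2)→(2,3,4)
translate: b→-1 (≡3 mod 4), so (2,3,4)→(2,-1,3)
reduced (well bottom): (2,-1,3) with a≤c, −a<b≤a
well minimum = a = 2

2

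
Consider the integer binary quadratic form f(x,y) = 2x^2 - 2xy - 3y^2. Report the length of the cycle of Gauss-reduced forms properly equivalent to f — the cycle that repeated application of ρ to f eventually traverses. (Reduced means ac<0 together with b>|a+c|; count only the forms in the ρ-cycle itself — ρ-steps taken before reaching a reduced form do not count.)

D = 28, ⌊√D⌋ = 5
descent: ρ → (-3,2,2)  [lands on river]
river: ρ → (2,2,-3)
river: ρ → (-3,4,1)
river: ρ → (1,4,-3)
ρ-cycle length = 4 (tail of 1 descent step not counted)

4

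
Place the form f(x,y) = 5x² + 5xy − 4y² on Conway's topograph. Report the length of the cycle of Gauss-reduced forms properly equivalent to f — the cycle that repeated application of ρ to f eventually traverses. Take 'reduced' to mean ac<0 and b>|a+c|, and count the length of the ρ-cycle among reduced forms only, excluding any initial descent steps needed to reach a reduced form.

D = 105, ⌊√D⌋ = 10
river: ρ → (-4,3,6)
river: ρ → (6,9,-1)
river: ρ → (-1,9,6)
river: ρ → (6,3,-4)
river: ρ → (-4,5,5)
river: ρ → (5,5,-4)
ρ-cycle length = 6 (tail of 0 descent steps not counted)

6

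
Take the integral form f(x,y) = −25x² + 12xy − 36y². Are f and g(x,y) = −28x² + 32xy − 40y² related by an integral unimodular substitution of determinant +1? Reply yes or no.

D₁ = -3456, D₂ = -3456
f is negative-definite; reduce −f:
−f: reduced (well bottom): (25,-12,36) with a≤c, −a<b≤a
flip sign back: reduced form of f is (-25,12,-36)
g is negative-definite; reduce −g:
−g: translate: b→24 (≡-32 mod 56), so (28,-32,40)→(28,24,36)
−g: reduced (well bottom): (28,24,36) with a≤c, −a<b≤a
flip sign back: reduced form of g is (-28,-24,-36)
reduced forms (-25, 12, -36) vs (-28, -24, -36) ⇒ inequivalent

no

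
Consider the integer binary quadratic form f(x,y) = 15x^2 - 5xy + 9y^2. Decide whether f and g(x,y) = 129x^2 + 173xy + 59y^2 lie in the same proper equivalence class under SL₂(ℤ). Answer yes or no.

D₁ = -515, D₂ = -515
f: flip: (15,-5,9)→(9,5,15)
f: reduced (well bottom): (9,5,15) with a≤c, −a<b≤a
g: translate: b→-85 (≡173 mod 258), so (129,173,59)→(129,-85,15)
g: flip: (129,-85,15)→(15,85,129)
g: translate: b→-5 (≡85 mod 30), so (15,85,129)→(15,-5,9)
g: flip: (15,-5,9)→(9,5,15)
g: reduced (well bottom): (9,5,15) with a≤c, −a<b≤a
reduced forms (9, 5, 15) vs (9, 5, 15) ⇒ equivalent

yes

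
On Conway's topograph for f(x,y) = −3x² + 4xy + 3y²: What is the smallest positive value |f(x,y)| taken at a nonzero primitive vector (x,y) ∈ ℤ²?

river: ρ → (3,2,-4)
river: ρ → (-4,6,1)
river: ρ → (1,6,-4)
river: ρ → (-4,2,3)
river: ρ → (3,4,-3)
river: ρ → (-3,2,4)
river: ρ → (4,6,-1)
river: ρ → (-1,6,4)
river: ρ → (4,2,-3)
river: ρ → (-3,4,3)
closes: descent 0, river 10
min |a| on river = 1

1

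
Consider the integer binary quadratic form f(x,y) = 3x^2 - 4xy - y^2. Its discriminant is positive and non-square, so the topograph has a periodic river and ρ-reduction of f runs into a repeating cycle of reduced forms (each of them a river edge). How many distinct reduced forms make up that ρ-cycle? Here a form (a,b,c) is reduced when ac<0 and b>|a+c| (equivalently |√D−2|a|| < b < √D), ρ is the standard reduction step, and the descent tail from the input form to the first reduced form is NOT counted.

D = 28, ⌊√D⌋ = 5
descent: ρ → (-1,4,3)  [lands on river]
river: ρ → (3,2,-2)
river: ρ → (-2,2,3)
river: ρ → (3,4,-1)
ρ-cycle length = 4 (tail of 1 descent step not counted)

4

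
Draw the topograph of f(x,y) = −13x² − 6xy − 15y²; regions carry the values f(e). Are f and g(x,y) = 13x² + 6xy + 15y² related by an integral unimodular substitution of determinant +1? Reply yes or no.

D₁ = -744, D₂ = -744
f is negative-definite; reduce −f:
−f: reduced (well bottom): (13,6,15) with a≤c, −a<b≤a
flip sign back: reduced form of f is (-13,-6,-15)
g: reduced (well bottom): (13,6,15) with a≤c, −a<b≤a
reduced forms (-13, -6, -15) vs (13, 6, 15) ⇒ inequivalent

no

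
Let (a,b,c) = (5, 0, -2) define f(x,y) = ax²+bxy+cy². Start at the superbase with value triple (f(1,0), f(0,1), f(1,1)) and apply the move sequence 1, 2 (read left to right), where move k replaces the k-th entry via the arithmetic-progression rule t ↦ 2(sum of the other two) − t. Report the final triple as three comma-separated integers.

start (5,-2,3) = (f(1,0),f(0,1),f(1,1))
replace slot 1: 2·((-2)+3) − 5 = -3 → (-3,-2,3)
replace slot 2: 2·((-3)+3) − (-2) = 2 → (-3,2,3)

-3,2,3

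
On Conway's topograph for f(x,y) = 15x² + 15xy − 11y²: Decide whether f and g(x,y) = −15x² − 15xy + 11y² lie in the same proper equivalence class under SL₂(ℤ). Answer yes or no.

D₁ = 885, D₂ = 885
river cycle of f (length 4): (-11, 29, 1), (1, 29, -11), (-11, 15, 15), (15, 15, -11)
river cycle of g (length 4): (11, 15, -15), (-15, 15, 11), (11, 29, -1), (-1, 29, 11)
cycles differ ⇒ inequivalent

no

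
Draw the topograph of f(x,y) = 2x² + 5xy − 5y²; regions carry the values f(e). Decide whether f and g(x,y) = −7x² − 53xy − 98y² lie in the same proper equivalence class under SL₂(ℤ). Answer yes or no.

D₁ = 65, D₂ = 65
river cycle of f (length 6): (-5, 5, 2), (2, 7, -2), (-2, 5, 5), (5, 5, -2), (-2, 7, 2), (2, 5, -5)
river cycle of g (length 6): (2, 5, -5), (-5, 5, 2), (2, 7, -2), (-2, 5, 5), (5, 5, -2), (-2, 7, 2)
cycles coincide ⇒ equivalent

yes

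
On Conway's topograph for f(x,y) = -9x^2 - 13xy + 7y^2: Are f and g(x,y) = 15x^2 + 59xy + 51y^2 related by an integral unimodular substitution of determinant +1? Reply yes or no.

D₁ = 421, D₂ = 421
river cycle of f (length 26): (7, 13, -9), (-9, 5, 11), (11, 17, -3), (-3, 19, 5), (5, 11, -15), (-15, 19, 1), (1, 19, -15), (-15, 11, 5), (5, 19, -3), (-3, 17, 11), … (16 more)
river cycle of g (length 26): (7, 13, -9), (-9, 5, 11), (11, 17, -3), (-3, 19, 5), (5, 11, -15), (-15, 19, 1), (1, 19, -15), (-15, 11, 5), (5, 19, -3), (-3, 17, 11), … (16 more)
cycles coincide ⇒ equivalent

yes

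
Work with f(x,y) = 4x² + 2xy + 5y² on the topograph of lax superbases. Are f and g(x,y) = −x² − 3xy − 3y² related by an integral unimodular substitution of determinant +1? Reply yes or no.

D₁ = -76, D₂ = -3
discriminants differ ⇒ not SL₂(ℤ)-equivalent

no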